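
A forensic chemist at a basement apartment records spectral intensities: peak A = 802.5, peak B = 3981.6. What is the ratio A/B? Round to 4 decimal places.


Spectral peak ratio:
Peak A = 802.5 counts
Peak B = 3981.6 counts
Ratio = 802.5 / 3981.6 = 0.2016

0.2016


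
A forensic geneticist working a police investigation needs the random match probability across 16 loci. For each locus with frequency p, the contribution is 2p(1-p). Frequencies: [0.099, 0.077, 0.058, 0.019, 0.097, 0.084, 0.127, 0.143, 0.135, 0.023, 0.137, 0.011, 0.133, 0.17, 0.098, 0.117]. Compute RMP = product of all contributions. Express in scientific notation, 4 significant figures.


Computing RMP for 16 loci:
Locus 1: 2 * 0.099 * 0.901 = 0.178398
Locus 2: 2 * 0.077 * 0.923 = 0.142142
Locus 3: 2 * 0.058 * 0.942 = 0.109272
Locus 4: 2 * 0.019 * 0.981 = 0.037278
Locus 5: 2 * 0.097 * 0.903 = 0.175182
Locus 6: 2 * 0.084 * 0.916 = 0.153888
Locus 7: 2 * 0.127 * 0.873 = 0.221742
Locus 8: 2 * 0.143 * 0.857 = 0.245102
Locus 9: 2 * 0.135 * 0.865 = 0.23355
Locus 10: 2 * 0.023 * 0.977 = 0.044942
Locus 11: 2 * 0.137 * 0.863 = 0.236462
Locus 12: 2 * 0.011 * 0.989 = 0.021758
Locus 13: 2 * 0.133 * 0.867 = 0.230622
Locus 14: 2 * 0.17 * 0.83 = 0.2822
Locus 15: 2 * 0.098 * 0.902 = 0.176792
Locus 16: 2 * 0.117 * 0.883 = 0.206622
RMP = 1.943e-14

1.943e-14


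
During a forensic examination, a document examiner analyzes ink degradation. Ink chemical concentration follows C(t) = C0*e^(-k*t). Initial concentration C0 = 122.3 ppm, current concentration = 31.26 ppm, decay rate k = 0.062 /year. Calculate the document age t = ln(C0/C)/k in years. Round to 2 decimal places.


Document age estimation:
C0/C = 122.3 / 31.26 = 3.912348
ln(C0/C) = 1.364138
t = 1.364138 / 0.062 = 22.00 years

22.00


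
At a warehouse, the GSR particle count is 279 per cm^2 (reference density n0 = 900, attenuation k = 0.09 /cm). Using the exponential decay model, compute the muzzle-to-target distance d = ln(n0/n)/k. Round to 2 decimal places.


GSR distance calculation:
n0/n = 900 / 279 = 3.225806
ln(n0/n) = 1.171183
d = 1.171183 / 0.09 = 13.01 cm

13.01


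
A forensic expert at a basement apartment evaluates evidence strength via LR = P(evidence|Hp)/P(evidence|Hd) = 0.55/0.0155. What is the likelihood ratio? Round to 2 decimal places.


Likelihood ratio calculation:
LR = P(E|Hp) / P(E|Hd)
LR = 0.55 / 0.0155
LR = 35.48

35.48


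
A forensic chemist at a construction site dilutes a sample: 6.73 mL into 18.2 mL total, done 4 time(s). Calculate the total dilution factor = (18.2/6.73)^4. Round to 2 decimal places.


Dilution factor calculation:
Single dilution = V_total / V_sample = 18.2 / 6.73 ≈ 2.704309
Number of dilutions = 4
Total DF = (18.2 / 6.73)^4 (full precision, rounded at the end) = 53.48

53.48


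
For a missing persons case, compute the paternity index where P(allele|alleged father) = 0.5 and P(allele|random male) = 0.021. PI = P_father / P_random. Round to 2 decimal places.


Paternity Index calculation:
PI = P(allele|father) / P(allele|random)
PI = 0.5 / 0.021
PI = 23.81

23.81


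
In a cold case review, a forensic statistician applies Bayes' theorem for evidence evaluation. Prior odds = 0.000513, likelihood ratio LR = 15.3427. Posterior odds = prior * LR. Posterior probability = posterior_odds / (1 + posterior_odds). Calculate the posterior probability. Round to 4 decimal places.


Bayesian evidence evaluation:
Posterior odds = prior_odds * LR = 0.000513 * 15.3427 = 0.007870805
Posterior probability = posterior_odds / (1 + posterior_odds)
= 0.007870805 / (1 + 0.007870805)
= 0.007870805 / 1.007870805
= 0.0078

0.0078


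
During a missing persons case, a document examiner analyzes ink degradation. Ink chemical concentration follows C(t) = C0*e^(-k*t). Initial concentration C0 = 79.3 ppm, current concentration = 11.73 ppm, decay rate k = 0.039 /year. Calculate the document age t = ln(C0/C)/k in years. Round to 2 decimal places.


Document age estimation:
C0/C = 79.3 / 11.73 = 6.760443
ln(C0/C) = 1.911088
t = 1.911088 / 0.039 = 49.00 years

49.00


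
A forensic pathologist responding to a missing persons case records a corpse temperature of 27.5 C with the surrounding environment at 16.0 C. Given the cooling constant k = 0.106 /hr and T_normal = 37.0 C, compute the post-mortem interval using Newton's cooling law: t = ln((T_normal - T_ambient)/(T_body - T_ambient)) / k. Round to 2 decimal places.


Using Newton's law of cooling:
t = ln((T_normal - T_ambient) / (T_body - T_ambient)) / k
T_normal - T_ambient = 21.0
T_body - T_ambient = 11.5
Ratio = 1.826087
ln(ratio) = 0.602175
t = 0.602175 / 0.106 = 5.68 hours

5.68


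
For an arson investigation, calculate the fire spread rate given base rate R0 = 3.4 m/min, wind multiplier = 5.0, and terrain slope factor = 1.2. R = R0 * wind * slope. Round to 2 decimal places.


Fire spread rate calculation:
R = R0 * wind_factor * slope_factor
= 3.4 * 5.0 * 1.2
= 17 * 1.2
= 20.40 m/min

20.40


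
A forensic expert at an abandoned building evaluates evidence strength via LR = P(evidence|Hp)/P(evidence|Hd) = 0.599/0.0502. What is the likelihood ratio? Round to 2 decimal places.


Likelihood ratio calculation:
LR = P(E|Hp) / P(E|Hd)
LR = 0.599 / 0.0502
LR = 11.93

11.93


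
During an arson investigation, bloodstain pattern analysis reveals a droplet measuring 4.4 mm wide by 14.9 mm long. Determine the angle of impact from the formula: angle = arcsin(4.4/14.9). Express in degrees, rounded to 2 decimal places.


Blood spatter impact angle calculation:
width / length = 4.4 / 14.9 = 0.295302
angle = arcsin(0.295302)
angle = 17.18 degrees

17.18


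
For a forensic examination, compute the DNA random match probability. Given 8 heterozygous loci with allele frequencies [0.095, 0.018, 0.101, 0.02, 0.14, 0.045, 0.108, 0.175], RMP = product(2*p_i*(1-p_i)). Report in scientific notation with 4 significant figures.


Computing RMP for 8 loci:
Locus 1: 2 * 0.095 * 0.905 = 0.17195
Locus 2: 2 * 0.018 * 0.982 = 0.035352
Locus 3: 2 * 0.101 * 0.899 = 0.181598
Locus 4: 2 * 0.02 * 0.98 = 0.0392
Locus 5: 2 * 0.14 * 0.86 = 0.2408
Locus 6: 2 * 0.045 * 0.955 = 0.08595
Locus 7: 2 * 0.108 * 0.892 = 0.192672
Locus 8: 2 * 0.175 * 0.825 = 0.28875
RMP = 4.983e-08

4.983e-08


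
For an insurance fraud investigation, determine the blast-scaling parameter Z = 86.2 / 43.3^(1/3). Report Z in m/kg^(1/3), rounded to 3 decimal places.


Scaled distance calculation:
W^(1/3) = 43.3^(1/3) = 3.511527
Z = R / W^(1/3) = 86.2 / 3.511527
Z = 24.548 m/kg^(1/3)

24.548


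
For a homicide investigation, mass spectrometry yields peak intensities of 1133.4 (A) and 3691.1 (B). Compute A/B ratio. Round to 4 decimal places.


Spectral peak ratio:
Peak A = 1133.4 counts
Peak B = 3691.1 counts
Ratio = 1133.4 / 3691.1 = 0.3071

0.3071


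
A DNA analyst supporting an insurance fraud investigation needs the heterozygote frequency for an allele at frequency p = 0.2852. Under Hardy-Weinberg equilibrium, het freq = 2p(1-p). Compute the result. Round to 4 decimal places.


Hardy-Weinberg heterozygote frequency:
q = 1 - p = 1 - 0.2852 = 0.7148
2pq = 2 * 0.2852 * 0.7148 = 0.4077

0.4077


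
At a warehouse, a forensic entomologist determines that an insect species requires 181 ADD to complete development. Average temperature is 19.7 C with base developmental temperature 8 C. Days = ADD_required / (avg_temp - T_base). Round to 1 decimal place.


Insect development time:
Effective temperature = avg_temp - T_base = 19.7 - 8 = 11.7 C
Days = ADD / effective_temp = 181 / 11.7 = 15.5 days

15.5


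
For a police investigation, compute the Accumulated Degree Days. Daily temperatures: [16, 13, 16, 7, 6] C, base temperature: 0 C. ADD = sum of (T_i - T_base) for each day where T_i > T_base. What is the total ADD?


Computing ADD day by day:
Day 1: max(0, 16 - 0) = 16
Day 2: max(0, 13 - 0) = 13
Day 3: max(0, 16 - 0) = 16
Day 4: max(0, 7 - 0) = 7
Day 5: max(0, 6 - 0) = 6
Total ADD = 58

58


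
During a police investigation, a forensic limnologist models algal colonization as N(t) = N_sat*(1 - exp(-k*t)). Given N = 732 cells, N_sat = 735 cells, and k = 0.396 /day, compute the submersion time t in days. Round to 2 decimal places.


PMSI from diatom colonization curve:
N / N_sat = 732 / 735 = 0.995918
1 - N/N_sat = 0.004082
ln(1 - N/N_sat) = -5.501168
t = -ln(1 - N/N_sat) / k = -(-5.501168) / 0.396 = 13.89 days

13.89


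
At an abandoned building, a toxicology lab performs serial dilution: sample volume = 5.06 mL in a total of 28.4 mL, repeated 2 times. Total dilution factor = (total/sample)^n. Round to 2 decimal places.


Dilution factor calculation:
Single dilution = V_total / V_sample = 28.4 / 5.06 ≈ 5.612648
Number of dilutions = 2
Total DF = (28.4 / 5.06)^2 (full precision, rounded at the end) = 31.50

31.50


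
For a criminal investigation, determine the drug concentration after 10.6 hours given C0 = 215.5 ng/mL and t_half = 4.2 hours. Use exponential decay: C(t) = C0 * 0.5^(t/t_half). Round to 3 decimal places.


Drug concentration decay:
Number of half-lives = t / t_half = 10.6 / 4.2 = 2.52381
Decay factor = 0.5^2.52381 = 0.17388315
C(t) = 215.5 * 0.17388315 = 37.472 ng/mL

37.472


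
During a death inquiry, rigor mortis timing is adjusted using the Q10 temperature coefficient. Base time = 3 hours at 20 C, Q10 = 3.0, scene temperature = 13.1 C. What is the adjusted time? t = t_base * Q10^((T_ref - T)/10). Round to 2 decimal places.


Rigor mortis time adjustment:
Exponent = (T_ref - T_actual) / 10 = (20 - 13.1) / 10 = 0.69
Q10 factor = 3.0^0.69 = 2.13409
t_adjusted = 3 * 2.13409 = 6.40 hours

6.40


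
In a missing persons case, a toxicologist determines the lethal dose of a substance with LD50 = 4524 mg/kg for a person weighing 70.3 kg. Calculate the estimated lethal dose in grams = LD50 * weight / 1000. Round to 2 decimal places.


Lethal dose calculation:
Lethal dose = LD50 * body_weight / 1000
= 4524 * 70.3 / 1000
= 318037.2 / 1000
= 318.04 g

318.04


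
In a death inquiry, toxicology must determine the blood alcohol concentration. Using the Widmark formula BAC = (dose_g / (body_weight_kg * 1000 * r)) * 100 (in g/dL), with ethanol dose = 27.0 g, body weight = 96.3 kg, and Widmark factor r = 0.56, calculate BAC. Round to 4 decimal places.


Applying the Widmark formula:
BAC = (dose_g / (body_wt * 1000 * r)) * 100
Denominator = 96.3 * 1000 * 0.56 = 53928
BAC = (27.0 / 53928) * 100
BAC = 0.0501 g/dL

0.0501


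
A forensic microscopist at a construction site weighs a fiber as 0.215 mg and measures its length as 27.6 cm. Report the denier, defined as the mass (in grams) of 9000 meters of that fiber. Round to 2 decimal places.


Denier calculation:
Mass in grams = 0.215 mg / 1000 = 0.000215 g
Length in meters = 27.6 cm / 100 = 0.276 m
Linear density = mass / length = 0.000215 / 0.276 = 0.00077899 g/m
Denier = (g/m) * 9000 = 0.00077899 * 9000 = 7.01

7.01


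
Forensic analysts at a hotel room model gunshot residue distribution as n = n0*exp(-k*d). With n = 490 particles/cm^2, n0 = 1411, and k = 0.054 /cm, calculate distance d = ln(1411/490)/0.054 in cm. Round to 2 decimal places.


GSR distance calculation:
n0/n = 1411 / 490 = 2.879592
ln(n0/n) = 1.057649
d = 1.057649 / 0.054 = 19.59 cm

19.59


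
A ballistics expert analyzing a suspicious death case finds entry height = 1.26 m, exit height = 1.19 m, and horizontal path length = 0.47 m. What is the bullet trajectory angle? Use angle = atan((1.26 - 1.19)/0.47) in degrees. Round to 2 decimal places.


Bullet trajectory angle:
Height difference = 1.26 - 1.19 = 0.07 m
angle = atan(0.07 / 0.47)
angle = atan(0.148936)
angle = 8.47 degrees

8.47


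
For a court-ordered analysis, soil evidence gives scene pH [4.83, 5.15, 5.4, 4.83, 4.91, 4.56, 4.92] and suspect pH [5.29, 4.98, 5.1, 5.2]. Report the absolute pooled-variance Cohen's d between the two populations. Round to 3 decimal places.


Pooled-variance Cohen's d for soil pH comparison:
Scene mean = 34.6 / 7 = 4.942857
Suspect mean = 20.57 / 4 = 5.1425
Scene sample variance s_s^2 = 0.070924
Suspect sample variance s_c^2 = 0.017758
Pooled variance = ((n_s-1)*s_s^2 + (n_c-1)*s_c^2) / (n_s + n_c - 2) = 0.053202
Pooled SD = sqrt(0.053202) = 0.230656
Mean difference = -0.199643
|d| = |-0.199643| / 0.230656 = 0.866

0.866


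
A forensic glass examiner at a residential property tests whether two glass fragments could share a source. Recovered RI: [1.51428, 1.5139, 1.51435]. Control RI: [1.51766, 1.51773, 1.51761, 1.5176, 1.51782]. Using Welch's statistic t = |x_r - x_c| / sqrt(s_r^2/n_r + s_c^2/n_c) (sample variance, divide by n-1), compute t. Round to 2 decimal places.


Welch's t-criterion for glass RI comparison:
Recovered mean = sum / n_r = 4.54253 / 3 = 1.5141767
Control mean = sum / n_c = 7.58842 / 5 = 1.517684
Recovered sample variance s_r^2 = 5.86333e-08
Control sample variance s_c^2 = 8.43e-09
Welch SE (unpooled) = sqrt(s_r^2/n_r + s_c^2/n_c) = sqrt(1.95444e-08 + 1.686e-09) = sqrt(2.12304e-08) = 0.000145707
|mean_r - mean_c| = 0.00350733
t = 0.00350733 / 0.000145707 = 24.07

24.07


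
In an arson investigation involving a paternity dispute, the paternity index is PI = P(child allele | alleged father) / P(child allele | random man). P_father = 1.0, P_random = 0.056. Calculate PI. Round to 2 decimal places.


Paternity Index calculation:
PI = P(allele|father) / P(allele|random)
PI = 1.0 / 0.056
PI = 17.86

17.86


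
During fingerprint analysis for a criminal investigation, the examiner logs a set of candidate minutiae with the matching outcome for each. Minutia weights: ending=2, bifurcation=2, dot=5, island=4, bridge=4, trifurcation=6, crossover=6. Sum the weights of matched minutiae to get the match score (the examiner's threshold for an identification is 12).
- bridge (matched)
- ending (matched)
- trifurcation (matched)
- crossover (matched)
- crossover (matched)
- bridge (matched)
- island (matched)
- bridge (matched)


Weighted minutiae match score:
  bridge: matched, +4 (running total 4)
  ending: matched, +2 (running total 6)
  trifurcation: matched, +6 (running total 12)
  crossover: matched, +6 (running total 18)
  crossover: matched, +6 (running total 24)
  bridge: matched, +4 (running total 28)
  island: matched, +4 (running total 32)
  bridge: matched, +4 (running total 36)
Total score = 36
Threshold = 12; verdict = identification

36


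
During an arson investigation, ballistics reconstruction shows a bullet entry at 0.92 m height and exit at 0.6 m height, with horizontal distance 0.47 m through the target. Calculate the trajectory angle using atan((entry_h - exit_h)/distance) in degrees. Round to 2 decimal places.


Bullet trajectory angle:
Height difference = 0.92 - 0.6 = 0.32 m
angle = atan(0.32 / 0.47)
angle = atan(0.680851)
angle = 34.25 degrees

34.25


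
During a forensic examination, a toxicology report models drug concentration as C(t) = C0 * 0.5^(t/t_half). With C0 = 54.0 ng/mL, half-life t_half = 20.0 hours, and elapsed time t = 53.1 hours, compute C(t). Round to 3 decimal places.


Drug concentration decay:
Number of half-lives = t / t_half = 53.1 / 20.0 = 2.655
Decay factor = 0.5^2.655 = 0.15876887
C(t) = 54.0 * 0.15876887 = 8.574 ng/mL

8.574


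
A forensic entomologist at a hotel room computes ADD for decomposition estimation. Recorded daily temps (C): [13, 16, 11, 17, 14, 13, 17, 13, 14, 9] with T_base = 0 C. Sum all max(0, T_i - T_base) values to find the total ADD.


Computing ADD day by day:
Day 1: max(0, 13 - 0) = 13
Day 2: max(0, 16 - 0) = 16
Day 3: max(0, 11 - 0) = 11
Day 4: max(0, 17 - 0) = 17
Day 5: max(0, 14 - 0) = 14
Day 6: max(0, 13 - 0) = 13
Day 7: max(0, 17 - 0) = 17
Day 8: max(0, 13 - 0) = 13
Day 9: max(0, 14 - 0) = 14
Day 10: max(0, 9 - 0) = 9
Total ADD = 137

137


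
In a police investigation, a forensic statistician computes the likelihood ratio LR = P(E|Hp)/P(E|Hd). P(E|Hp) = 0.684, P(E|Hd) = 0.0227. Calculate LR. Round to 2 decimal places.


Likelihood ratio calculation:
LR = P(E|Hp) / P(E|Hd)
LR = 0.684 / 0.0227
LR = 30.13

30.13


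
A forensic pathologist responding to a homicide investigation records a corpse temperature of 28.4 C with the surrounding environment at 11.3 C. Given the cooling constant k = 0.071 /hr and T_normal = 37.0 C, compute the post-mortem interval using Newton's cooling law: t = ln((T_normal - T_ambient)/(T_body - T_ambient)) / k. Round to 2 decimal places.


Using Newton's law of cooling:
t = ln((T_normal - T_ambient) / (T_body - T_ambient)) / k
T_normal - T_ambient = 25.7
T_body - T_ambient = 17.1
Ratio = 1.502924
ln(ratio) = 0.407413
t = 0.407413 / 0.071 = 5.74 hours

5.74


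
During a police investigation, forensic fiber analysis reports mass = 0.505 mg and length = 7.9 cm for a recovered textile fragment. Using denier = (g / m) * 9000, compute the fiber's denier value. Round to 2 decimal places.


Denier calculation:
Mass in grams = 0.505 mg / 1000 = 0.000505 g
Length in meters = 7.9 cm / 100 = 0.079 m
Linear density = mass / length = 0.000505 / 0.079 = 0.00639241 g/m
Denier = (g/m) * 9000 = 0.00639241 * 9000 = 57.53

57.53


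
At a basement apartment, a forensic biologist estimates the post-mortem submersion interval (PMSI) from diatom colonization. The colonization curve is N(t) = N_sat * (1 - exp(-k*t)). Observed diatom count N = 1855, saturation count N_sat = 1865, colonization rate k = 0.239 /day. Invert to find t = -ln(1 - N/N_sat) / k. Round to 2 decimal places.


PMSI from diatom colonization curve:
N / N_sat = 1855 / 1865 = 0.994638
1 - N/N_sat = 0.005362
ln(1 - N/N_sat) = -5.228418
t = -ln(1 - N/N_sat) / k = -(-5.228418) / 0.239 = 21.88 days

21.88


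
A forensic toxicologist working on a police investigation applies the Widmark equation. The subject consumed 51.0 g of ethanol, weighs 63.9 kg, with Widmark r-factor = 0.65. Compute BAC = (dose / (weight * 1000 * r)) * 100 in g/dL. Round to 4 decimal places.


Applying the Widmark formula:
BAC = (dose_g / (body_wt * 1000 * r)) * 100
Denominator = 63.9 * 1000 * 0.65 = 41535
BAC = (51.0 / 41535) * 100
BAC = 0.1228 g/dL

0.1228


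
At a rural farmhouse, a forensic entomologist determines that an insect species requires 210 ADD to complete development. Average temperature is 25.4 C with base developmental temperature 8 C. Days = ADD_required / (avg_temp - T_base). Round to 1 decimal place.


Insect development time:
Effective temperature = avg_temp - T_base = 25.4 - 8 = 17.4 C
Days = ADD / effective_temp = 210 / 17.4 = 12.1 days

12.1


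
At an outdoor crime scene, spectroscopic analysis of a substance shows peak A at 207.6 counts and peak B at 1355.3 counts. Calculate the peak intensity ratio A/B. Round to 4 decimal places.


Spectral peak ratio:
Peak A = 207.6 counts
Peak B = 1355.3 counts
Ratio = 207.6 / 1355.3 = 0.1532

0.1532


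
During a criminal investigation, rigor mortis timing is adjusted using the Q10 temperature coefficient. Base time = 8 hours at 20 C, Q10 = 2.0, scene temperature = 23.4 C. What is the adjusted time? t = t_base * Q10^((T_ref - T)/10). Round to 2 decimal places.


Rigor mortis time adjustment:
Exponent = (T_ref - T_actual) / 10 = (20 - 23.4) / 10 = -0.34
Q10 factor = 2.0^-0.34 = 0.79004
t_adjusted = 8 * 0.79004 = 6.32 hours

6.32


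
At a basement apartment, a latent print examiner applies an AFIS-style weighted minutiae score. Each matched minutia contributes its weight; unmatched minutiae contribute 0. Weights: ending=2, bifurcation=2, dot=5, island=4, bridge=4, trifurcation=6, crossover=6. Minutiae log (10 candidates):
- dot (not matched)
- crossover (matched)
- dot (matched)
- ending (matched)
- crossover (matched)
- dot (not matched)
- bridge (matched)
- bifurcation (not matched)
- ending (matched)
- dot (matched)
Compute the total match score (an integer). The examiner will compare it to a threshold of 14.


Weighted minutiae match score:
  dot: not matched, +0
  crossover: matched, +6 (running total 6)
  dot: matched, +5 (running total 11)
  ending: matched, +2 (running total 13)
  crossover: matched, +6 (running total 19)
  dot: not matched, +0
  bridge: matched, +4 (running total 23)
  bifurcation: not matched, +0
  ending: matched, +2 (running total 25)
  dot: matched, +5 (running total 30)
Total score = 30
Threshold = 14; verdict = identification

30


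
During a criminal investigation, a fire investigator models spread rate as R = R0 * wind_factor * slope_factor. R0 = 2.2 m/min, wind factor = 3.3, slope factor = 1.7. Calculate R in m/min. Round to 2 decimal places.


Fire spread rate calculation:
R = R0 * wind_factor * slope_factor
= 2.2 * 3.3 * 1.7
= 7.26 * 1.7
= 12.34 m/min

12.34


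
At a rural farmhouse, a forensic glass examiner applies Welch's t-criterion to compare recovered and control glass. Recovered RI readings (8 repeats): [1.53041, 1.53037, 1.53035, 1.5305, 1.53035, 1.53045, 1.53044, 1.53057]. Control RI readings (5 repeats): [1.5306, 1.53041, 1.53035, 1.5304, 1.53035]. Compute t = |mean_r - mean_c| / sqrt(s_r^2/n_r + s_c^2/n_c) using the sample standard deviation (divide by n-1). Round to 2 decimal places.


Welch's t-criterion for glass RI comparison:
Recovered mean = sum / n_r = 12.24344 / 8 = 1.53043
Control mean = sum / n_c = 7.65211 / 5 = 1.530422
Recovered sample variance s_r^2 = 5.97143e-09
Control sample variance s_c^2 = 1.067e-08
Welch SE (unpooled) = sqrt(s_r^2/n_r + s_c^2/n_c) = sqrt(7.46429e-10 + 2.134e-09) = sqrt(2.88043e-09) = 5.36696e-05
|mean_r - mean_c| = 8e-06
t = 8e-06 / 5.36696e-05 = 0.15

0.15


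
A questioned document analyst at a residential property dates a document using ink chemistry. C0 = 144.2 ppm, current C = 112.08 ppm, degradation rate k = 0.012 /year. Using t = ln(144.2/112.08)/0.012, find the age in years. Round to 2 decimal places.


Document age estimation:
C0/C = 144.2 / 112.08 = 1.286581
ln(C0/C) = 0.251988
t = 0.251988 / 0.012 = 21.00 years

21.00


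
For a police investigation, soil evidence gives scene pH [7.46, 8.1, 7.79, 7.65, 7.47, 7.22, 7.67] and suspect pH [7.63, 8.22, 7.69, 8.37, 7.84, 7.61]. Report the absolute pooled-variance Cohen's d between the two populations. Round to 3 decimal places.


Pooled-variance Cohen's d for soil pH comparison:
Scene mean = 53.36 / 7 = 7.622857
Suspect mean = 47.36 / 6 = 7.893333
Scene sample variance s_s^2 = 0.078457
Suspect sample variance s_c^2 = 0.105547
Pooled variance = ((n_s-1)*s_s^2 + (n_c-1)*s_c^2) / (n_s + n_c - 2) = 0.090771
Pooled SD = sqrt(0.090771) = 0.301282
Mean difference = -0.270476
|d| = |-0.270476| / 0.301282 = 0.898

0.898


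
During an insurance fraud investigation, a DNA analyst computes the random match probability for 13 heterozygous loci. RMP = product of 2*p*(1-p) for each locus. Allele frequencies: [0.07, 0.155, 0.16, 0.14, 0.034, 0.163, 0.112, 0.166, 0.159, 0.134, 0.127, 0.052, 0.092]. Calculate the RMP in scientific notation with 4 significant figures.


Computing RMP for 13 loci:
Locus 1: 2 * 0.07 * 0.93 = 0.1302
Locus 2: 2 * 0.155 * 0.845 = 0.26195
Locus 3: 2 * 0.16 * 0.84 = 0.2688
Locus 4: 2 * 0.14 * 0.86 = 0.2408
Locus 5: 2 * 0.034 * 0.966 = 0.065688
Locus 6: 2 * 0.163 * 0.837 = 0.272862
Locus 7: 2 * 0.112 * 0.888 = 0.198912
Locus 8: 2 * 0.166 * 0.834 = 0.276888
Locus 9: 2 * 0.159 * 0.841 = 0.267438
Locus 10: 2 * 0.134 * 0.866 = 0.232088
Locus 11: 2 * 0.127 * 0.873 = 0.221742
Locus 12: 2 * 0.052 * 0.948 = 0.098592
Locus 13: 2 * 0.092 * 0.908 = 0.167072
RMP = 4.941e-10

4.941e-10


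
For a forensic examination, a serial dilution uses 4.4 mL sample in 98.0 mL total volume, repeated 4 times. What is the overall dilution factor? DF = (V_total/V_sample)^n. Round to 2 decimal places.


Dilution factor calculation:
Single dilution = V_total / V_sample = 98.0 / 4.4 ≈ 22.272727
Number of dilutions = 4
Total DF = (98.0 / 4.4)^4 (full precision, rounded at the end) = 246089.79

246089.79


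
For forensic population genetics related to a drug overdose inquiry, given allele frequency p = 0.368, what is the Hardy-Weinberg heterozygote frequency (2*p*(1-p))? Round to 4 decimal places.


Hardy-Weinberg heterozygote frequency:
q = 1 - p = 1 - 0.368 = 0.632
2pq = 2 * 0.368 * 0.632 = 0.4652

0.4652


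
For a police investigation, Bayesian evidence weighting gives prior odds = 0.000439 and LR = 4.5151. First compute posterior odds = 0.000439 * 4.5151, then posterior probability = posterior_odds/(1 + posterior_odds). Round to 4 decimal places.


Bayesian evidence evaluation:
Posterior odds = prior_odds * LR = 0.000439 * 4.5151 = 0.001982129
Posterior probability = posterior_odds / (1 + posterior_odds)
= 0.001982129 / (1 + 0.001982129)
= 0.001982129 / 1.001982129
= 0.0020

0.0020


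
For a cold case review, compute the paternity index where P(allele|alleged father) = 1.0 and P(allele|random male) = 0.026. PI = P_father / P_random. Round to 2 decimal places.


Paternity Index calculation:
PI = P(allele|father) / P(allele|random)
PI = 1.0 / 0.026
PI = 38.46

38.46


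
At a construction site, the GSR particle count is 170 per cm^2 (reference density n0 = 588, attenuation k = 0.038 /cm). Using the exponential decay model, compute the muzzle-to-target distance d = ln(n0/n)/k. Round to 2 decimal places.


GSR distance calculation:
n0/n = 588 / 170 = 3.458824
ln(n0/n) = 1.240929
d = 1.240929 / 0.038 = 32.66 cm

32.66


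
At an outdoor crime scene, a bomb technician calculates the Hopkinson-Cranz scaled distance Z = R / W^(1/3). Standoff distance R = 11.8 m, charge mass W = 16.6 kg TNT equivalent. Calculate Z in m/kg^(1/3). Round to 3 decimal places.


Scaled distance calculation:
W^(1/3) = 16.6^(1/3) = 2.550954
Z = R / W^(1/3) = 11.8 / 2.550954
Z = 4.626 m/kg^(1/3)

4.626


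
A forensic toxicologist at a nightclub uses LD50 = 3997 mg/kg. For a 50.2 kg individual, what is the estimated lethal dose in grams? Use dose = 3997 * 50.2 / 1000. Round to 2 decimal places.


Lethal dose calculation:
Lethal dose = LD50 * body_weight / 1000
= 3997 * 50.2 / 1000
= 200649.4 / 1000
= 200.65 g

200.65


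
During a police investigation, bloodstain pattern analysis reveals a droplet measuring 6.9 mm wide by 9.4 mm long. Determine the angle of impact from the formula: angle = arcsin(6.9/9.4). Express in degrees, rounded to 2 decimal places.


Blood spatter impact angle calculation:
width / length = 6.9 / 9.4 = 0.734043
angle = arcsin(0.734043)
angle = 47.23 degrees

47.23


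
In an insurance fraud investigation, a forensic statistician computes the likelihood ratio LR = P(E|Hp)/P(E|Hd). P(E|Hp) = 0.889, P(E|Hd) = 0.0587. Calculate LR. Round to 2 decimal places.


Likelihood ratio calculation:
LR = P(E|Hp) / P(E|Hd)
LR = 0.889 / 0.0587
LR = 15.14

15.14


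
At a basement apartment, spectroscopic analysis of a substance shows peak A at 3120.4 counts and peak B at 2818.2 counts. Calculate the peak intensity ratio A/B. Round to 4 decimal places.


Spectral peak ratio:
Peak A = 3120.4 counts
Peak B = 2818.2 counts
Ratio = 3120.4 / 2818.2 = 1.1072

1.1072


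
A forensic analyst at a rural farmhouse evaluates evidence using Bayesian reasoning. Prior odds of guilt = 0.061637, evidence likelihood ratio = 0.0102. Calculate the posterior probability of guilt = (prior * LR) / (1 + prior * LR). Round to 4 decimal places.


Bayesian evidence evaluation:
Posterior odds = prior_odds * LR = 0.061637 * 0.0102 = 0.0006286974
Posterior probability = posterior_odds / (1 + posterior_odds)
= 0.0006286974 / (1 + 0.0006286974)
= 0.0006286974 / 1.0006286974
= 0.0006

0.0006


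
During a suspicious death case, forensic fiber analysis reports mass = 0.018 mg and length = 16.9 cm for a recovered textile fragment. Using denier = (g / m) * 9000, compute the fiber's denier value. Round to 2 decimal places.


Denier calculation:
Mass in grams = 0.018 mg / 1000 = 0.000018 g
Length in meters = 16.9 cm / 100 = 0.169 m
Linear density = mass / length = 0.000018 / 0.169 = 0.00010651 g/m
Denier = (g/m) * 9000 = 0.00010651 * 9000 = 0.96

0.96


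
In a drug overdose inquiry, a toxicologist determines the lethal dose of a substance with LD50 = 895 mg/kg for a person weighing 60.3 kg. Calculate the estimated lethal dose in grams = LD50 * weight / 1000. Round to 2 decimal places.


Lethal dose calculation:
Lethal dose = LD50 * body_weight / 1000
= 895 * 60.3 / 1000
= 53968.5 / 1000
= 53.97 g

53.97


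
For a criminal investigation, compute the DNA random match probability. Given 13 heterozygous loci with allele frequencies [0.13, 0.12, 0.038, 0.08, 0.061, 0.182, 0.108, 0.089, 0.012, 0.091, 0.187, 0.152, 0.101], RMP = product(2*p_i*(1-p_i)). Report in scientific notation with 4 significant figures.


Computing RMP for 13 loci:
Locus 1: 2 * 0.13 * 0.87 = 0.2262
Locus 2: 2 * 0.12 * 0.88 = 0.2112
Locus 3: 2 * 0.038 * 0.962 = 0.073112
Locus 4: 2 * 0.08 * 0.92 = 0.1472
Locus 5: 2 * 0.061 * 0.939 = 0.114558
Locus 6: 2 * 0.182 * 0.818 = 0.297752
Locus 7: 2 * 0.108 * 0.892 = 0.192672
Locus 8: 2 * 0.089 * 0.911 = 0.162158
Locus 9: 2 * 0.012 * 0.988 = 0.023712
Locus 10: 2 * 0.091 * 0.909 = 0.165438
Locus 11: 2 * 0.187 * 0.813 = 0.304062
Locus 12: 2 * 0.152 * 0.848 = 0.257792
Locus 13: 2 * 0.101 * 0.899 = 0.181598
RMP = 3.060e-11

3.060e-11


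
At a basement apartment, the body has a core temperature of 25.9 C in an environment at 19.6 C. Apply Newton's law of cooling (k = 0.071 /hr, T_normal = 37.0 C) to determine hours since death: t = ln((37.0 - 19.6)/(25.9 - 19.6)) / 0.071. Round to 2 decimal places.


Using Newton's law of cooling:
t = ln((T_normal - T_ambient) / (T_body - T_ambient)) / k
T_normal - T_ambient = 17.4
T_body - T_ambient = 6.3
Ratio = 2.761905
ln(ratio) = 1.015921
t = 1.015921 / 0.071 = 14.31 hours

14.31


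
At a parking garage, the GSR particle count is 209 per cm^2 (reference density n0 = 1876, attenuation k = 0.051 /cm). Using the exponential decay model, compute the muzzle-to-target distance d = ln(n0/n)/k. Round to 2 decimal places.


GSR distance calculation:
n0/n = 1876 / 209 = 8.976077
ln(n0/n) = 2.194563
d = 2.194563 / 0.051 = 43.03 cm

43.03


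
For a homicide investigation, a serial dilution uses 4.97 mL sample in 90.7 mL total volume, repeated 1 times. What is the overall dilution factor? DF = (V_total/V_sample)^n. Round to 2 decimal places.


Dilution factor calculation:
Single dilution = V_total / V_sample = 90.7 / 4.97 ≈ 18.249497
Number of dilutions = 1
Total DF = (90.7 / 4.97)^1 (full precision, rounded at the end) = 18.25

18.25


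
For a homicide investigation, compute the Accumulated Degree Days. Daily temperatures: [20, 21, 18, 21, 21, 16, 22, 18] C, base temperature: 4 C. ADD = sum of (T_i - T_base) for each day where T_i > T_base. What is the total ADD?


Computing ADD day by day:
Day 1: max(0, 20 - 4) = 16
Day 2: max(0, 21 - 4) = 17
Day 3: max(0, 18 - 4) = 14
Day 4: max(0, 21 - 4) = 17
Day 5: max(0, 21 - 4) = 17
Day 6: max(0, 16 - 4) = 12
Day 7: max(0, 22 - 4) = 18
Day 8: max(0, 18 - 4) = 14
Total ADD = 125

125


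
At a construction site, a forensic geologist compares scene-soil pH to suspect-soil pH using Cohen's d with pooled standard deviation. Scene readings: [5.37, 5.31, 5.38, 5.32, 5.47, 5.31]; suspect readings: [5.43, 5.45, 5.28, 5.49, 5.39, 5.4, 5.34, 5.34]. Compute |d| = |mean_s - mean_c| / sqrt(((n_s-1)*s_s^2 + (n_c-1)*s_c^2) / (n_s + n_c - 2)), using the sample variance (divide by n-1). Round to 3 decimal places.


Pooled-variance Cohen's d for soil pH comparison:
Scene mean = 32.16 / 6 = 5.36
Suspect mean = 43.12 / 8 = 5.39
Scene sample variance s_s^2 = 0.00384
Suspect sample variance s_c^2 = 0.004629
Pooled variance = ((n_s-1)*s_s^2 + (n_c-1)*s_c^2) / (n_s + n_c - 2) = 0.0043
Pooled SD = sqrt(0.0043) = 0.065574
Mean difference = -0.03
|d| = |-0.03| / 0.065574 = 0.457

0.457


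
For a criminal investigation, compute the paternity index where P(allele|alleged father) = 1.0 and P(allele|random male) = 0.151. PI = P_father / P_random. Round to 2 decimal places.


Paternity Index calculation:
PI = P(allele|father) / P(allele|random)
PI = 1.0 / 0.151
PI = 6.62

6.62


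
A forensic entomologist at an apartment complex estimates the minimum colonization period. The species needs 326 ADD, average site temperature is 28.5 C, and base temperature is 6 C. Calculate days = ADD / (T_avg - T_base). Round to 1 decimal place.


Insect development time:
Effective temperature = avg_temp - T_base = 28.5 - 6 = 22.5 C
Days = ADD / effective_temp = 326 / 22.5 = 14.5 days

14.5


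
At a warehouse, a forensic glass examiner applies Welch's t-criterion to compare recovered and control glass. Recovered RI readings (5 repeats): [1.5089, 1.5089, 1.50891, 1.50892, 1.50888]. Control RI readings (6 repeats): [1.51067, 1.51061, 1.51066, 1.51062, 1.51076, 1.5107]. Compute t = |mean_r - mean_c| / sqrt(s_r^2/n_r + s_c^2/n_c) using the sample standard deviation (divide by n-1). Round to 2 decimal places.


Welch's t-criterion for glass RI comparison:
Recovered mean = sum / n_r = 7.54451 / 5 = 1.508902
Control mean = sum / n_c = 9.06402 / 6 = 1.51067
Recovered sample variance s_r^2 = 2.2e-10
Control sample variance s_c^2 = 3.04e-09
Welch SE (unpooled) = sqrt(s_r^2/n_r + s_c^2/n_c) = sqrt(4.4e-11 + 5.06667e-10) = sqrt(5.50667e-10) = 2.34663e-05
|mean_r - mean_c| = 0.001768
t = 0.001768 / 2.34663e-05 = 75.34

75.34


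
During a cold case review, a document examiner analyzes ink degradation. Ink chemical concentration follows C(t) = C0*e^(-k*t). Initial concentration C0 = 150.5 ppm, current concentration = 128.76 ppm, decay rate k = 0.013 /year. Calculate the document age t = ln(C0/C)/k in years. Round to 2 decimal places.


Document age estimation:
C0/C = 150.5 / 128.76 = 1.168841
ln(C0/C) = 0.156013
t = 0.156013 / 0.013 = 12.00 years

12.00


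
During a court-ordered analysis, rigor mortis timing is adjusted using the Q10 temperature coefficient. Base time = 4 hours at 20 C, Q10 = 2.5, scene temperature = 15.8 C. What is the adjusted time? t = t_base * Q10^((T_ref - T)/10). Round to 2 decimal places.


Rigor mortis time adjustment:
Exponent = (T_ref - T_actual) / 10 = (20 - 15.8) / 10 = 0.42
Q10 factor = 2.5^0.42 = 1.46938
t_adjusted = 4 * 1.46938 = 5.88 hours

5.88


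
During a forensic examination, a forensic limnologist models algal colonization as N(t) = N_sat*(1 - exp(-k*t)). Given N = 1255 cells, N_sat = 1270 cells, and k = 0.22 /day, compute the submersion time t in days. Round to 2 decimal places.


PMSI from diatom colonization curve:
N / N_sat = 1255 / 1270 = 0.988189
1 - N/N_sat = 0.011811
ln(1 - N/N_sat) = -4.438724
t = -ln(1 - N/N_sat) / k = -(-4.438724) / 0.22 = 20.18 days

20.18


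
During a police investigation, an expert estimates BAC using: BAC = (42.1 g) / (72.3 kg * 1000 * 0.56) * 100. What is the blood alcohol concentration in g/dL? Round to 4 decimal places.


Applying the Widmark formula:
BAC = (dose_g / (body_wt * 1000 * r)) * 100
Denominator = 72.3 * 1000 * 0.56 = 40488
BAC = (42.1 / 40488) * 100
BAC = 0.1040 g/dL

0.1040


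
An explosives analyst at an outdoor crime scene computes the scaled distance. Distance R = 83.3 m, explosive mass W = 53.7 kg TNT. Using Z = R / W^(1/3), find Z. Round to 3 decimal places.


Scaled distance calculation:
W^(1/3) = 53.7^(1/3) = 3.772751
Z = R / W^(1/3) = 83.3 / 3.772751
Z = 22.079 m/kg^(1/3)

22.079


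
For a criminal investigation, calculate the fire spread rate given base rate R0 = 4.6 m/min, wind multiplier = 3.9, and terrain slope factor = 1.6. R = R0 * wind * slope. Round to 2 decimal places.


Fire spread rate calculation:
R = R0 * wind_factor * slope_factor
= 4.6 * 3.9 * 1.6
= 17.94 * 1.6
= 28.70 m/min

28.70


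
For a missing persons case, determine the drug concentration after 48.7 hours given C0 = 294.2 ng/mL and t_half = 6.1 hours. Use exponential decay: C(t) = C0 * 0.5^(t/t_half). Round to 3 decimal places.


Drug concentration decay:
Number of half-lives = t / t_half = 48.7 / 6.1 = 7.983607
Decay factor = 0.5^7.983607 = 0.00395089
C(t) = 294.2 * 0.00395089 = 1.162 ng/mL

1.162


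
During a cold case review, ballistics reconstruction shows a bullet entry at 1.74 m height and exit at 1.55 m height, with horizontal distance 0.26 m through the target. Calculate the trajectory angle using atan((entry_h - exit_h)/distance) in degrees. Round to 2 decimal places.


Bullet trajectory angle:
Height difference = 1.74 - 1.55 = 0.19 m
angle = atan(0.19 / 0.26)
angle = atan(0.730769)
angle = 36.16 degrees

36.16


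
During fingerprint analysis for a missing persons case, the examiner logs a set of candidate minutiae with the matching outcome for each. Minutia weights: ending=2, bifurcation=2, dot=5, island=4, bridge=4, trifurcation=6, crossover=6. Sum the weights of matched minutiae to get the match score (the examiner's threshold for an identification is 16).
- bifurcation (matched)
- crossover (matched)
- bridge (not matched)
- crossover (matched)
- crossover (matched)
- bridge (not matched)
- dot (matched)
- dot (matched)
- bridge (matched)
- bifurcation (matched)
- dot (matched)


Weighted minutiae match score:
  bifurcation: matched, +2 (running total 2)
  crossover: matched, +6 (running total 8)
  bridge: not matched, +0
  crossover: matched, +6 (running total 14)
  crossover: matched, +6 (running total 20)
  bridge: not matched, +0
  dot: matched, +5 (running total 25)
  dot: matched, +5 (running total 30)
  bridge: matched, +4 (running total 34)
  bifurcation: matched, +2 (running total 36)
  dot: matched, +5 (running total 41)
Total score = 41
Threshold = 16; verdict = identification

41


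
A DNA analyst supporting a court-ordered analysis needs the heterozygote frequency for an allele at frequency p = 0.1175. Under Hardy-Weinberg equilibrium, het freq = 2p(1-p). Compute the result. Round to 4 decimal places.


Hardy-Weinberg heterozygote frequency:
q = 1 - p = 1 - 0.1175 = 0.8825
2pq = 2 * 0.1175 * 0.8825 = 0.2074

0.2074


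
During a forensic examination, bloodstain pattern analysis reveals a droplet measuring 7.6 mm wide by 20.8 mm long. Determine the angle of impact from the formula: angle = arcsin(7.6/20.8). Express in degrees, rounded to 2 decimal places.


Blood spatter impact angle calculation:
width / length = 7.6 / 20.8 = 0.365385
angle = arcsin(0.365385)
angle = 21.43 degrees

21.43


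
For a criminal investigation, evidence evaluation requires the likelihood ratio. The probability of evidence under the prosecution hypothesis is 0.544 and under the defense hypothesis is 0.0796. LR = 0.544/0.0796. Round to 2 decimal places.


Likelihood ratio calculation:
LR = P(E|Hp) / P(E|Hd)
LR = 0.544 / 0.0796
LR = 6.83

6.83


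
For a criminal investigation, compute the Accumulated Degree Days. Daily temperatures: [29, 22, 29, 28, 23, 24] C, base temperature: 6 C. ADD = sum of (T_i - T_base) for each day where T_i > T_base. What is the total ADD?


Computing ADD day by day:
Day 1: max(0, 29 - 6) = 23
Day 2: max(0, 22 - 6) = 16
Day 3: max(0, 29 - 6) = 23
Day 4: max(0, 28 - 6) = 22
Day 5: max(0, 23 - 6) = 17
Day 6: max(0, 24 - 6) = 18
Total ADD = 119

119


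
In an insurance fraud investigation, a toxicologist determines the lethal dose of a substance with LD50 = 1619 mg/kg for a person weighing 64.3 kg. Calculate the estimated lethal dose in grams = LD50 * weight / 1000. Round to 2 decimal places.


Lethal dose calculation:
Lethal dose = LD50 * body_weight / 1000
= 1619 * 64.3 / 1000
= 104101.7 / 1000
= 104.10 g

104.10


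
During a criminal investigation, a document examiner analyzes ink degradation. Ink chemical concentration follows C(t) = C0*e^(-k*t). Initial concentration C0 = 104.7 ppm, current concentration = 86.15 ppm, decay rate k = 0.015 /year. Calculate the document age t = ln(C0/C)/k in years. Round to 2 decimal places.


Document age estimation:
C0/C = 104.7 / 86.15 = 1.215322
ln(C0/C) = 0.195009
t = 0.195009 / 0.015 = 13.00 years

13.00


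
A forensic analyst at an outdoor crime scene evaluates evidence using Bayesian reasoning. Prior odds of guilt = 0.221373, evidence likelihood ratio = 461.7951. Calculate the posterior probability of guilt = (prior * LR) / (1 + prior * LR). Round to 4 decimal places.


Bayesian evidence evaluation:
Posterior odds = prior_odds * LR = 0.221373 * 461.7951 = 102.229
Posterior probability = posterior_odds / (1 + posterior_odds)
= 102.229 / (1 + 102.229)
= 102.229 / 103.229
= 0.9903

0.9903
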